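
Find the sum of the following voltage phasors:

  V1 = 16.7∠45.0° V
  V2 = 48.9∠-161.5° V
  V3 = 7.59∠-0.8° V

Step 1 — Convert each phasor to rectangular form:
  V1 = 16.7·(cos(45.0°) + j·sin(45.0°)) = 11.81 + j11.81 V
  V2 = 48.9·(cos(-161.5°) + j·sin(-161.5°)) = -46.37 - j15.52 V
  V3 = 7.59·(cos(-0.8°) + j·sin(-0.8°)) = 7.589 - j0.106 V
Step 2 — Sum components: V_total = -26.98 - j3.813 V.
Step 3 — Convert to polar: |V_total| = 27.24 V, ∠V_total = -172.0°.

V_total = 27.24∠-172.0° V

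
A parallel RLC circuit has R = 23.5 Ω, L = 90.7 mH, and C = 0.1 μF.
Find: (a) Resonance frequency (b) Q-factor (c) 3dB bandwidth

Step 1 — Resonance: ω₀ = 1/√(LC) = 1/√(0.0907·1e-07) = 1.05e+04 rad/s.
Step 2 — f₀ = ω₀/(2π) = 1671 Hz.
Step 3 — Parallel Q: Q = R/(ω₀L) = 23.5/(1.05e+04·0.0907) = 0.02468.
Step 4 — Bandwidth: Δω = ω₀/Q = 4.255e+05 rad/s; BW = Δω/(2π) = 6.773e+04 Hz.

(a) f₀ = 1671 Hz  (b) Q = 0.02468  (c) BW = 6.773e+04 Hz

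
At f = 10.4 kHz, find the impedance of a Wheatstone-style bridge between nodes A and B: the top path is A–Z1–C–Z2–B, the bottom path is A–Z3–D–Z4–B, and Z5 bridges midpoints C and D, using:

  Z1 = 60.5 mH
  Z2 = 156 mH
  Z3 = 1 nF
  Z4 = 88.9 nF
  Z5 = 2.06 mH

Step 1 — Angular frequency: ω = 2π·f = 2π·1.04e+04 = 6.535e+04 rad/s.
Step 2 — Component impedances:
  Z1: Z = jωL = j·6.535e+04·0.0605 = 0 + j3953 Ω
  Z2: Z = jωL = j·6.535e+04·0.156 = 0 + j1.019e+04 Ω
  Z3: Z = 1/(jωC) = -j/(ω·C) = 0 - j1.53e+04 Ω
  Z4: Z = 1/(jωC) = -j/(ω·C) = 0 - j172.1 Ω
  Z5: Z = jωL = j·6.535e+04·0.00206 = 0 + j134.6 Ω
Step 3 — Bridge requires nodal analysis (the Z5 bridge couples midpoints C and D, so the two paths cannot be reduced to a simple series/parallel combination). Setting node B to ground and injecting 1 A at node A, the 3-node admittance system at A, C, D solves to V_A = Z_AB = 0 + j5406 Ω = 5406∠90.0° Ω.

Z = 0 + j5406 Ω = 5406∠90.0° Ω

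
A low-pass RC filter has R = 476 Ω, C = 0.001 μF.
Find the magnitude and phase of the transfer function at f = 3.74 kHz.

Step 1 — Angular frequency: ω = 2π·3740 = 2.35e+04 rad/s.
Step 2 — Transfer function: H(jω) = 1/(1 + jωRC).
Step 3 — Denominator: 1 + jωRC = 1 + j·2.35e+04·476·1e-09 = 1 + j0.01119.
Step 4 — H = 0.9999 - j0.01118.
Step 5 — Magnitude: |H| = 0.9999 (-0.0 dB); phase: φ = -0.6°.

|H| = 0.9999 (-0.0 dB), φ = -0.6°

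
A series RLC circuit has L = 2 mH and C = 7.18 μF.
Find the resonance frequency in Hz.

Step 1 — Resonance condition Im(Z)=0 gives ω₀ = 1/√(LC).
Step 2 — ω₀ = 1/√(0.002·7.18e-06) = 8345 rad/s.
Step 3 — f₀ = ω₀/(2π) = 1328 Hz.

f₀ = 1328 Hz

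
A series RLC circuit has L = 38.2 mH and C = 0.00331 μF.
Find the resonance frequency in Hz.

Step 1 — Resonance condition Im(Z)=0 gives ω₀ = 1/√(LC).
Step 2 — ω₀ = 1/√(0.0382·3.31e-09) = 8.893e+04 rad/s.
Step 3 — f₀ = ω₀/(2π) = 1.415e+04 Hz.

f₀ = 1.415e+04 Hz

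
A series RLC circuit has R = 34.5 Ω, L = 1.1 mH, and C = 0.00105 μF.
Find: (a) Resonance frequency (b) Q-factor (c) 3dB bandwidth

Step 1 — Resonance: ω₀ = 1/√(LC) = 1/√(0.0011·1.05e-09) = 9.305e+05 rad/s.
Step 2 — f₀ = ω₀/(2π) = 1.481e+05 Hz.
Step 3 — Series Q: Q = ω₀L/R = 9.305e+05·0.0011/34.5 = 29.67.
Step 4 — Bandwidth: Δω = ω₀/Q = 3.136e+04 rad/s; BW = Δω/(2π) = 4992 Hz.

(a) f₀ = 1.481e+05 Hz  (b) Q = 29.67  (c) BW = 4992 Hz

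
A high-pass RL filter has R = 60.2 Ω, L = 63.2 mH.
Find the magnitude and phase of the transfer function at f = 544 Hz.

Step 1 — Angular frequency: ω = 2π·544 = 3418 rad/s.
Step 2 — Transfer function: H(jω) = jωL/(R + jωL).
Step 3 — Numerator jωL = j·216; denominator R + jωL = 60.2 + j216.
Step 4 — H = 0.9279 + j0.2586.
Step 5 — Magnitude: |H| = 0.9633 (-0.3 dB); phase: φ = 15.6°.

|H| = 0.9633 (-0.3 dB), φ = 15.6°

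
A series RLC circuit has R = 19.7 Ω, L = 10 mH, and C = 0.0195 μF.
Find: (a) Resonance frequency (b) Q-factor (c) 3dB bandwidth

Step 1 — Resonance: ω₀ = 1/√(LC) = 1/√(0.01·1.95e-08) = 7.161e+04 rad/s.
Step 2 — f₀ = ω₀/(2π) = 1.14e+04 Hz.
Step 3 — Series Q: Q = ω₀L/R = 7.161e+04·0.01/19.7 = 36.35.
Step 4 — Bandwidth: Δω = ω₀/Q = 1970 rad/s; BW = Δω/(2π) = 313.5 Hz.

(a) f₀ = 1.14e+04 Hz  (b) Q = 36.35  (c) BW = 313.5 Hz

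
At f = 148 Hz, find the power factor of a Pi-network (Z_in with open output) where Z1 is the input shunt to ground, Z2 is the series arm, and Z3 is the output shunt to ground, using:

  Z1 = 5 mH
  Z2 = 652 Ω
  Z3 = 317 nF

Step 1 — Angular frequency: ω = 2π·f = 2π·148 = 929.9 rad/s.
Step 2 — Component impedances:
  Z1: Z = jωL = j·929.9·0.005 = 0 + j4.65 Ω
  Z2: Z = R = 652 Ω
  Z3: Z = 1/(jωC) = -j/(ω·C) = 0 - j3392 Ω
Step 3 — With open output, the series arm Z2 and the output shunt Z3 appear in series to ground: Z2 + Z3 = 652 - j3392 Ω.
Step 4 — Parallel with input shunt Z1: Z_in = Z1 || (Z2 + Z3) = 0.001184 + j4.656 Ω = 4.656∠90.0° Ω.
Step 5 — Power factor: PF = cos(φ) = Re(Z)/|Z| = 0.0011843/4.6557 = 0.0002544.
Step 6 — Type: Im(Z) = 4.656 ⇒ lagging (phase φ = 90.0°).

PF = 0.0002544 (lagging, φ = 90.0°)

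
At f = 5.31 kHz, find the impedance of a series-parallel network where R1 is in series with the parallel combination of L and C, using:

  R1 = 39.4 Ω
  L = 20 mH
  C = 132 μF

Step 1 — Angular frequency: ω = 2π·f = 2π·5310 = 3.336e+04 rad/s.
Step 2 — Component impedances:
  R1: Z = R = 39.4 Ω
  L: Z = jωL = j·3.336e+04·0.02 = 0 + j667.3 Ω
  C: Z = 1/(jωC) = -j/(ω·C) = 0 - j0.2271 Ω
Step 3 — Parallel branch: L || C = 1/(1/L + 1/C) = 0 - j0.2271 Ω.
Step 4 — Series with R1: Z_total = R1 + (L || C) = 39.4 - j0.2271 Ω = 39.4∠-0.3° Ω.

Z = 39.4 - j0.2271 Ω = 39.4∠-0.3° Ω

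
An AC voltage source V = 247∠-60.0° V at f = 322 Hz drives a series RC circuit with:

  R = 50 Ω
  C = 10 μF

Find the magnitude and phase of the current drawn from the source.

Step 1 — Angular frequency: ω = 2π·f = 2π·322 = 2023 rad/s.
Step 2 — Component impedances:
  R: Z = R = 50 Ω
  C: Z = 1/(jωC) = -j/(ω·C) = 0 - j49.43 Ω
Step 3 — Series combination: Z_total = R + C = 50 - j49.43 Ω = 70.31∠-44.7° Ω.
Step 4 — Source phasor: V = 247∠-60.0° V = 123.5 - j213.9 V.
Step 5 — Ohm's law: I = V / Z_total = (123.5 - j213.9) / (50 - j49.43) = 3.388 - j0.9288 A.
Step 6 — Convert to polar: |I| = 3.513 A, ∠I = -15.3°.

I = 3.513∠-15.3° A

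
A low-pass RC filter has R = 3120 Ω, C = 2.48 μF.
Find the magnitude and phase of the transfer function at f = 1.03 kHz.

Step 1 — Angular frequency: ω = 2π·1030 = 6472 rad/s.
Step 2 — Transfer function: H(jω) = 1/(1 + jωRC).
Step 3 — Denominator: 1 + jωRC = 1 + j·6472·3120·2.48e-06 = 1 + j50.08.
Step 4 — H = 0.0003986 - j0.01996.
Step 5 — Magnitude: |H| = 0.01997 (-34.0 dB); phase: φ = -88.9°.

|H| = 0.01997 (-34.0 dB), φ = -88.9°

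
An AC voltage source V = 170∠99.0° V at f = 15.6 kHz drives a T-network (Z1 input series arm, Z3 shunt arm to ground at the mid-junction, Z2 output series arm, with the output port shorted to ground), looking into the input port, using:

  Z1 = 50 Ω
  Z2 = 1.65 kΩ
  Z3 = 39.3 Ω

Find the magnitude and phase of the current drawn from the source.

Step 1 — Angular frequency: ω = 2π·f = 2π·1.56e+04 = 9.802e+04 rad/s.
Step 2 — Component impedances:
  Z1: Z = R = 50 Ω
  Z2: Z = R = 1650 Ω
  Z3: Z = R = 39.3 Ω
Step 3 — With the output port shorted to ground, the output series arm Z2 runs from the junction to ground; the shunt arm Z3 also runs from the junction to ground. They appear in parallel: Z3 || Z2 = 38.39 Ω.
Step 4 — Series with input arm Z1: Z_in = Z1 + (Z3 || Z2) = 88.39 Ω = 88.39∠0.0° Ω.
Step 5 — Source phasor: V = 170∠99.0° V = -26.59 + j167.9 V.
Step 6 — Ohm's law: I = V / Z_total = (-26.59 + j167.9) / (88.39) = -0.3009 + j1.9 A.
Step 7 — Convert to polar: |I| = 1.923 A, ∠I = 99.0°.

I = 1.923∠99.0° A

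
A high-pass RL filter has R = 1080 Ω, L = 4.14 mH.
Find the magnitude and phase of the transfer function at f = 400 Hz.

Step 1 — Angular frequency: ω = 2π·400 = 2513 rad/s.
Step 2 — Transfer function: H(jω) = jωL/(R + jωL).
Step 3 — Numerator jωL = j·10.4; denominator R + jωL = 1080 + j10.4.
Step 4 — H = 9.281e-05 + j0.009633.
Step 5 — Magnitude: |H| = 0.009634 (-40.3 dB); phase: φ = 89.4°.

|H| = 0.009634 (-40.3 dB), φ = 89.4°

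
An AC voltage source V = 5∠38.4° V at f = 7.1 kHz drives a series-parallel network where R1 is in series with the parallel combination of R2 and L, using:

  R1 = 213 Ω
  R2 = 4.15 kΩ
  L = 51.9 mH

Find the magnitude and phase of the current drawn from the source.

Step 1 — Angular frequency: ω = 2π·f = 2π·7100 = 4.461e+04 rad/s.
Step 2 — Component impedances:
  R1: Z = R = 213 Ω
  R2: Z = R = 4150 Ω
  L: Z = jωL = j·4.461e+04·0.0519 = 0 + j2315 Ω
Step 3 — Parallel branch: R2 || L = 1/(1/R2 + 1/L) = 985.1 + j1766 Ω.
Step 4 — Series with R1: Z_total = R1 + (R2 || L) = 1198 + j1766 Ω = 2134∠55.8° Ω.
Step 5 — Source phasor: V = 5∠38.4° V = 3.918 + j3.106 V.
Step 6 — Ohm's law: I = V / Z_total = (3.918 + j3.106) / (1198 + j1766) = 0.002235 - j0.0007024 A.
Step 7 — Convert to polar: |I| = 0.002343 A, ∠I = -17.4°.

I = 0.002343∠-17.4° A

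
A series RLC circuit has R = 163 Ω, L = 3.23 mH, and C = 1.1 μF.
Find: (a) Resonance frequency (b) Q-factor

Step 1 — Resonance condition Im(Z)=0 gives ω₀ = 1/√(LC).
Step 2 — ω₀ = 1/√(0.00323·1.1e-06) = 1.678e+04 rad/s.
Step 3 — f₀ = ω₀/(2π) = 2670 Hz.
Step 4 — Series Q: Q = ω₀L/R = 1.678e+04·0.00323/163 = 0.3324.

(a) f₀ = 2670 Hz  (b) Q = 0.3324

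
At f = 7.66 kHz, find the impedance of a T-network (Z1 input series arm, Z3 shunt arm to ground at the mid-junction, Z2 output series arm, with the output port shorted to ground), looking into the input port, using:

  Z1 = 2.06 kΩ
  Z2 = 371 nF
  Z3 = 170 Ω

Step 1 — Angular frequency: ω = 2π·f = 2π·7660 = 4.813e+04 rad/s.
Step 2 — Component impedances:
  Z1: Z = R = 2060 Ω
  Z2: Z = 1/(jωC) = -j/(ω·C) = 0 - j56 Ω
  Z3: Z = R = 170 Ω
Step 3 — With the output port shorted to ground, the output series arm Z2 runs from the junction to ground; the shunt arm Z3 also runs from the junction to ground. They appear in parallel: Z3 || Z2 = 16.64 - j50.52 Ω.
Step 4 — Series with input arm Z1: Z_in = Z1 + (Z3 || Z2) = 2077 - j50.52 Ω = 2077∠-1.4° Ω.

Z = 2077 - j50.52 Ω = 2077∠-1.4° Ω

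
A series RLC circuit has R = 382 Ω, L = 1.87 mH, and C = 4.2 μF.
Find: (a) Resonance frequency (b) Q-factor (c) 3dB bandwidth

Step 1 — Resonance: ω₀ = 1/√(LC) = 1/√(0.00187·4.2e-06) = 1.128e+04 rad/s.
Step 2 — f₀ = ω₀/(2π) = 1796 Hz.
Step 3 — Series Q: Q = ω₀L/R = 1.128e+04·0.00187/382 = 0.05524.
Step 4 — Bandwidth: Δω = ω₀/Q = 2.043e+05 rad/s; BW = Δω/(2π) = 3.251e+04 Hz.

(a) f₀ = 1796 Hz  (b) Q = 0.05524  (c) BW = 3.251e+04 Hz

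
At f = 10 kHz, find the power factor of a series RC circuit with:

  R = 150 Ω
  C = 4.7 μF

Step 1 — Angular frequency: ω = 2π·f = 2π·1e+04 = 6.283e+04 rad/s.
Step 2 — Component impedances:
  R: Z = R = 150 Ω
  C: Z = 1/(jωC) = -j/(ω·C) = 0 - j3.386 Ω
Step 3 — Series combination: Z_total = R + C = 150 - j3.386 Ω = 150∠-1.3° Ω.
Step 4 — Power factor: PF = cos(φ) = Re(Z)/|Z| = 150/150.04 = 0.9997.
Step 5 — Type: Im(Z) = -3.386 ⇒ leading (phase φ = -1.3°).

PF = 0.9997 (leading, φ = -1.3°)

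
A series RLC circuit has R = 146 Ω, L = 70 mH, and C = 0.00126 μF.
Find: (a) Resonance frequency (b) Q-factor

Step 1 — Resonance condition Im(Z)=0 gives ω₀ = 1/√(LC).
Step 2 — ω₀ = 1/√(0.07·1.26e-09) = 1.065e+05 rad/s.
Step 3 — f₀ = ω₀/(2π) = 1.695e+04 Hz.
Step 4 — Series Q: Q = ω₀L/R = 1.065e+05·0.07/146 = 51.05.

(a) f₀ = 1.695e+04 Hz  (b) Q = 51.05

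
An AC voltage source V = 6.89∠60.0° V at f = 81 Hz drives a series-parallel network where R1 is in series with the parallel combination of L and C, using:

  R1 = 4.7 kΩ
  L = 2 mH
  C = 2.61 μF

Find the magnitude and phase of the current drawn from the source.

Step 1 — Angular frequency: ω = 2π·f = 2π·81 = 508.9 rad/s.
Step 2 — Component impedances:
  R1: Z = R = 4700 Ω
  L: Z = jωL = j·508.9·0.002 = 0 + j1.018 Ω
  C: Z = 1/(jωC) = -j/(ω·C) = 0 - j752.8 Ω
Step 3 — Parallel branch: L || C = 1/(1/L + 1/C) = 0 + j1.019 Ω.
Step 4 — Series with R1: Z_total = R1 + (L || C) = 4700 + j1.019 Ω = 4700∠0.0° Ω.
Step 5 — Source phasor: V = 6.89∠60.0° V = 3.445 + j5.967 V.
Step 6 — Ohm's law: I = V / Z_total = (3.445 + j5.967) / (4700 + j1.019) = 0.0007333 + j0.001269 A.
Step 7 — Convert to polar: |I| = 0.001466 A, ∠I = 60.0°.

I = 0.001466∠60.0° A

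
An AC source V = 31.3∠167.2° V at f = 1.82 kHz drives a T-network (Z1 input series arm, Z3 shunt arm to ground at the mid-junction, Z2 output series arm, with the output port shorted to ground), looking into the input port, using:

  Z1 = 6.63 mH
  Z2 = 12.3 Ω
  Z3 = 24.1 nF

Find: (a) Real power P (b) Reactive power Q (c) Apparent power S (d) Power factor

Step 1 — Angular frequency: ω = 2π·f = 2π·1820 = 1.144e+04 rad/s.
Step 2 — Component impedances:
  Z1: Z = jωL = j·1.144e+04·0.00663 = 0 + j75.82 Ω
  Z2: Z = R = 12.3 Ω
  Z3: Z = 1/(jωC) = -j/(ω·C) = 0 - j3629 Ω
Step 3 — With the output port shorted to ground, the output series arm Z2 runs from the junction to ground; the shunt arm Z3 also runs from the junction to ground. They appear in parallel: Z3 || Z2 = 12.3 - j0.04169 Ω.
Step 4 — Series with input arm Z1: Z_in = Z1 + (Z3 || Z2) = 12.3 + j75.77 Ω = 76.77∠80.8° Ω.
Step 5 — Source phasor: V = 31.3∠167.2° V = -30.52 + j6.934 V.
Step 6 — Current: I = V / Z = 0.02546 + j0.4069 A = 0.4077∠86.4° A.
Step 7 — Complex power: S = V·I* = 2.045 + j12.6 VA.
Step 8 — Real power: P = Re(S) = 2.045 W.
Step 9 — Reactive power: Q = Im(S) = 12.6 VAR.
Step 10 — Apparent power: |S| = 12.76 VA.
Step 11 — Power factor: PF = P/|S| = 0.1602 (lagging).

(a) P = 2.045 W  (b) Q = 12.6 VAR  (c) S = 12.76 VA  (d) PF = 0.1602 (lagging)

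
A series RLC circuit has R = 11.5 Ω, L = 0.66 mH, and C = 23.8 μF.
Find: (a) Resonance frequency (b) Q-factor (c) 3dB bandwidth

Step 1 — Resonance: ω₀ = 1/√(LC) = 1/√(0.00066·2.38e-05) = 7979 rad/s.
Step 2 — f₀ = ω₀/(2π) = 1270 Hz.
Step 3 — Series Q: Q = ω₀L/R = 7979·0.00066/11.5 = 0.4579.
Step 4 — Bandwidth: Δω = ω₀/Q = 1.742e+04 rad/s; BW = Δω/(2π) = 2773 Hz.

(a) f₀ = 1270 Hz  (b) Q = 0.4579  (c) BW = 2773 Hz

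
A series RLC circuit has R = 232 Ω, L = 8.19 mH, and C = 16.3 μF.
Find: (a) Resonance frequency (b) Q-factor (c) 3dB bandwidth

Step 1 — Resonance: ω₀ = 1/√(LC) = 1/√(0.00819·1.63e-05) = 2737 rad/s.
Step 2 — f₀ = ω₀/(2π) = 435.6 Hz.
Step 3 — Series Q: Q = ω₀L/R = 2737·0.00819/232 = 0.09662.
Step 4 — Bandwidth: Δω = ω₀/Q = 2.833e+04 rad/s; BW = Δω/(2π) = 4508 Hz.

(a) f₀ = 435.6 Hz  (b) Q = 0.09662  (c) BW = 4508 Hz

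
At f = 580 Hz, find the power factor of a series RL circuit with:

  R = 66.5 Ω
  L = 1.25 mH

Step 1 — Angular frequency: ω = 2π·f = 2π·580 = 3644 rad/s.
Step 2 — Component impedances:
  R: Z = R = 66.5 Ω
  L: Z = jωL = j·3644·0.00125 = 0 + j4.555 Ω
Step 3 — Series combination: Z_total = R + L = 66.5 + j4.555 Ω = 66.66∠3.9° Ω.
Step 4 — Power factor: PF = cos(φ) = Re(Z)/|Z| = 66.5/66.656 = 0.9977.
Step 5 — Type: Im(Z) = 4.555 ⇒ lagging (phase φ = 3.9°).

PF = 0.9977 (lagging, φ = 3.9°)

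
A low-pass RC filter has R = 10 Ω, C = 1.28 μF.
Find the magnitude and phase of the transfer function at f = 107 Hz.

Step 1 — Angular frequency: ω = 2π·107 = 672.3 rad/s.
Step 2 — Transfer function: H(jω) = 1/(1 + jωRC).
Step 3 — Denominator: 1 + jωRC = 1 + j·672.3·10·1.28e-06 = 1 + j0.008605.
Step 4 — H = 0.9999 - j0.008605.
Step 5 — Magnitude: |H| = 1 (-0.0 dB); phase: φ = -0.5°.

|H| = 1 (-0.0 dB), φ = -0.5°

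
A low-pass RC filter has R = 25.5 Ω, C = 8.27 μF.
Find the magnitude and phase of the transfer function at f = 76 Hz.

Step 1 — Angular frequency: ω = 2π·76 = 477.5 rad/s.
Step 2 — Transfer function: H(jω) = 1/(1 + jωRC).
Step 3 — Denominator: 1 + jωRC = 1 + j·477.5·25.5·8.27e-06 = 1 + j0.1007.
Step 4 — H = 0.99 - j0.09969.
Step 5 — Magnitude: |H| = 0.995 (-0.0 dB); phase: φ = -5.8°.

|H| = 0.995 (-0.0 dB), φ = -5.8°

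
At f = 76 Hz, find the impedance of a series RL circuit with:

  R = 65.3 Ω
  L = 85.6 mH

Step 1 — Angular frequency: ω = 2π·f = 2π·76 = 477.5 rad/s.
Step 2 — Component impedances:
  R: Z = R = 65.3 Ω
  L: Z = jωL = j·477.5·0.0856 = 0 + j40.88 Ω
Step 3 — Series combination: Z_total = R + L = 65.3 + j40.88 Ω = 77.04∠32.0° Ω.

Z = 65.3 + j40.88 Ω = 77.04∠32.0° Ω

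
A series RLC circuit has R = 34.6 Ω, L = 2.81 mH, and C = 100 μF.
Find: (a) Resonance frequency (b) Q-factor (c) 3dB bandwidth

Step 1 — Resonance: ω₀ = 1/√(LC) = 1/√(0.00281·0.0001) = 1886 rad/s.
Step 2 — f₀ = ω₀/(2π) = 300.2 Hz.
Step 3 — Series Q: Q = ω₀L/R = 1886·0.00281/34.6 = 0.1532.
Step 4 — Bandwidth: Δω = ω₀/Q = 1.231e+04 rad/s; BW = Δω/(2π) = 1960 Hz.

(a) f₀ = 300.2 Hz  (b) Q = 0.1532  (c) BW = 1960 Hz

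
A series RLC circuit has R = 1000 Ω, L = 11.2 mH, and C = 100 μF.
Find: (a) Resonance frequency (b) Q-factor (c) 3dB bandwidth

Step 1 — Resonance: ω₀ = 1/√(LC) = 1/√(0.0112·0.0001) = 944.9 rad/s.
Step 2 — f₀ = ω₀/(2π) = 150.4 Hz.
Step 3 — Series Q: Q = ω₀L/R = 944.9·0.0112/1000 = 0.01058.
Step 4 — Bandwidth: Δω = ω₀/Q = 8.929e+04 rad/s; BW = Δω/(2π) = 1.421e+04 Hz.

(a) f₀ = 150.4 Hz  (b) Q = 0.01058  (c) BW = 1.421e+04 Hz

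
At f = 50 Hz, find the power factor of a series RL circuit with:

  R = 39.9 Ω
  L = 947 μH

Step 1 — Angular frequency: ω = 2π·f = 2π·50 = 314.2 rad/s.
Step 2 — Component impedances:
  R: Z = R = 39.9 Ω
  L: Z = jωL = j·314.2·0.000947 = 0 + j0.2975 Ω
Step 3 — Series combination: Z_total = R + L = 39.9 + j0.2975 Ω = 39.9∠0.4° Ω.
Step 4 — Power factor: PF = cos(φ) = Re(Z)/|Z| = 39.9/39.9 = 1.
Step 5 — Type: Im(Z) = 0.2975 ⇒ lagging (phase φ = 0.4°).

PF = 1 (lagging, φ = 0.4°)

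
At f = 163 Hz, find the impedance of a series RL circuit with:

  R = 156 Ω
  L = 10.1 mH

Step 1 — Angular frequency: ω = 2π·f = 2π·163 = 1024 rad/s.
Step 2 — Component impedances:
  R: Z = R = 156 Ω
  L: Z = jωL = j·1024·0.0101 = 0 + j10.34 Ω
Step 3 — Series combination: Z_total = R + L = 156 + j10.34 Ω = 156.3∠3.8° Ω.

Z = 156 + j10.34 Ω = 156.3∠3.8° Ω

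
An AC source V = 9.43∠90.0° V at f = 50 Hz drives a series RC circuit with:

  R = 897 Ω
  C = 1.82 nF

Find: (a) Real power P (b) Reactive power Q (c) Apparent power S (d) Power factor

Step 1 — Angular frequency: ω = 2π·f = 2π·50 = 314.2 rad/s.
Step 2 — Component impedances:
  R: Z = R = 897 Ω
  C: Z = 1/(jωC) = -j/(ω·C) = 0 - j1.749e+06 Ω
Step 3 — Series combination: Z_total = R + C = 897 - j1.749e+06 Ω = 1.749e+06∠-90.0° Ω.
Step 4 — Source phasor: V = 9.43∠90.0° V = 0 + j9.43 V.
Step 5 — Current: I = V / Z = -5.392e-06 + j2.765e-09 A = 5.392e-06∠180.0° A.
Step 6 — Complex power: S = V·I* = 2.608e-08 - j5.084e-05 VA.
Step 7 — Real power: P = Re(S) = 2.608e-08 W.
Step 8 — Reactive power: Q = Im(S) = -5.084e-05 VAR.
Step 9 — Apparent power: |S| = 5.084e-05 VA.
Step 10 — Power factor: PF = P/|S| = 0.0005129 (leading).

(a) P = 2.608e-08 W  (b) Q = -5.084e-05 VAR  (c) S = 5.084e-05 VA  (d) PF = 0.0005129 (leading)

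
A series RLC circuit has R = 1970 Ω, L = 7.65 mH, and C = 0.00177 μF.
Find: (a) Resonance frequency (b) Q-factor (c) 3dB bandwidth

Step 1 — Resonance: ω₀ = 1/√(LC) = 1/√(0.00765·1.77e-09) = 2.718e+05 rad/s.
Step 2 — f₀ = ω₀/(2π) = 4.325e+04 Hz.
Step 3 — Series Q: Q = ω₀L/R = 2.718e+05·0.00765/1970 = 1.055.
Step 4 — Bandwidth: Δω = ω₀/Q = 2.575e+05 rad/s; BW = Δω/(2π) = 4.098e+04 Hz.

(a) f₀ = 4.325e+04 Hz  (b) Q = 1.055  (c) BW = 4.098e+04 Hz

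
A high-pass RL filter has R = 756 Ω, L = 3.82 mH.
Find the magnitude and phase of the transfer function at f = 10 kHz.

Step 1 — Angular frequency: ω = 2π·1e+04 = 6.283e+04 rad/s.
Step 2 — Transfer function: H(jω) = jωL/(R + jωL).
Step 3 — Numerator jωL = j·240; denominator R + jωL = 756 + j240.
Step 4 — H = 0.09157 + j0.2884.
Step 5 — Magnitude: |H| = 0.3026 (-10.4 dB); phase: φ = 72.4°.

|H| = 0.3026 (-10.4 dB), φ = 72.4°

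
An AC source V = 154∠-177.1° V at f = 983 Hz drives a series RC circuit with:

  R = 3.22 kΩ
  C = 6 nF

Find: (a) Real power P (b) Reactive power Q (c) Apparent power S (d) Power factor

Step 1 — Angular frequency: ω = 2π·f = 2π·983 = 6176 rad/s.
Step 2 — Component impedances:
  R: Z = R = 3220 Ω
  C: Z = 1/(jωC) = -j/(ω·C) = 0 - j2.698e+04 Ω
Step 3 — Series combination: Z_total = R + C = 3220 - j2.698e+04 Ω = 2.718e+04∠-83.2° Ω.
Step 4 — Source phasor: V = 154∠-177.1° V = -153.8 - j7.791 V.
Step 5 — Current: I = V / Z = -0.0003859 - j0.005654 A = 0.005667∠-93.9° A.
Step 6 — Complex power: S = V·I* = 0.1034 - j0.8665 VA.
Step 7 — Real power: P = Re(S) = 0.1034 W.
Step 8 — Reactive power: Q = Im(S) = -0.8665 VAR.
Step 9 — Apparent power: |S| = 0.8727 VA.
Step 10 — Power factor: PF = P/|S| = 0.1185 (leading).

(a) P = 0.1034 W  (b) Q = -0.8665 VAR  (c) S = 0.8727 VA  (d) PF = 0.1185 (leading)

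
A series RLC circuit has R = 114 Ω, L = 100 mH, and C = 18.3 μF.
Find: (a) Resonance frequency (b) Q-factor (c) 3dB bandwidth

Step 1 — Resonance: ω₀ = 1/√(LC) = 1/√(0.1·1.83e-05) = 739.2 rad/s.
Step 2 — f₀ = ω₀/(2π) = 117.7 Hz.
Step 3 — Series Q: Q = ω₀L/R = 739.2·0.1/114 = 0.6484.
Step 4 — Bandwidth: Δω = ω₀/Q = 1140 rad/s; BW = Δω/(2π) = 181.4 Hz.

(a) f₀ = 117.7 Hz  (b) Q = 0.6484  (c) BW = 181.4 Hz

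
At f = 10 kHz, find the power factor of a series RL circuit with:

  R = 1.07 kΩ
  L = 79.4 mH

Step 1 — Angular frequency: ω = 2π·f = 2π·1e+04 = 6.283e+04 rad/s.
Step 2 — Component impedances:
  R: Z = R = 1070 Ω
  L: Z = jωL = j·6.283e+04·0.0794 = 0 + j4989 Ω
Step 3 — Series combination: Z_total = R + L = 1070 + j4989 Ω = 5102∠77.9° Ω.
Step 4 — Power factor: PF = cos(φ) = Re(Z)/|Z| = 1070/5102 = 0.2097.
Step 5 — Type: Im(Z) = 4989 ⇒ lagging (phase φ = 77.9°).

PF = 0.2097 (lagging, φ = 77.9°)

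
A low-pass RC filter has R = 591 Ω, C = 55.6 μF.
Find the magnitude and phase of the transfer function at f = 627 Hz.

Step 1 — Angular frequency: ω = 2π·627 = 3940 rad/s.
Step 2 — Transfer function: H(jω) = 1/(1 + jωRC).
Step 3 — Denominator: 1 + jωRC = 1 + j·3940·591·5.56e-05 = 1 + j129.5.
Step 4 — H = 5.967e-05 - j0.007724.
Step 5 — Magnitude: |H| = 0.007725 (-42.2 dB); phase: φ = -89.6°.

|H| = 0.007725 (-42.2 dB), φ = -89.6°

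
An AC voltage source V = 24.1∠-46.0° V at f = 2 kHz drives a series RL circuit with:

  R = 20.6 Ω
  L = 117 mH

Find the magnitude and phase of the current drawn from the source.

Step 1 — Angular frequency: ω = 2π·f = 2π·2000 = 1.257e+04 rad/s.
Step 2 — Component impedances:
  R: Z = R = 20.6 Ω
  L: Z = jωL = j·1.257e+04·0.117 = 0 + j1470 Ω
Step 3 — Series combination: Z_total = R + L = 20.6 + j1470 Ω = 1470∠89.2° Ω.
Step 4 — Source phasor: V = 24.1∠-46.0° V = 16.74 - j17.34 V.
Step 5 — Ohm's law: I = V / Z_total = (16.74 - j17.34) / (20.6 + j1470) = -0.01163 - j0.01155 A.
Step 6 — Convert to polar: |I| = 0.01639 A, ∠I = -135.2°.

I = 0.01639∠-135.2° A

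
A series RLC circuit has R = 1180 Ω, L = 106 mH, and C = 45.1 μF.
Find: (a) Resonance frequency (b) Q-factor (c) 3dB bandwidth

Step 1 — Resonance: ω₀ = 1/√(LC) = 1/√(0.106·4.51e-05) = 457.4 rad/s.
Step 2 — f₀ = ω₀/(2π) = 72.79 Hz.
Step 3 — Series Q: Q = ω₀L/R = 457.4·0.106/1180 = 0.04108.
Step 4 — Bandwidth: Δω = ω₀/Q = 1.113e+04 rad/s; BW = Δω/(2π) = 1772 Hz.

(a) f₀ = 72.79 Hz  (b) Q = 0.04108  (c) BW = 1772 Hz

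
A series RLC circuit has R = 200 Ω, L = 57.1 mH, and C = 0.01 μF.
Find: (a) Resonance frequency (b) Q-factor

Step 1 — Resonance condition Im(Z)=0 gives ω₀ = 1/√(LC).
Step 2 — ω₀ = 1/√(0.0571·1e-08) = 4.185e+04 rad/s.
Step 3 — f₀ = ω₀/(2π) = 6660 Hz.
Step 4 — Series Q: Q = ω₀L/R = 4.185e+04·0.0571/200 = 11.95.

(a) f₀ = 6660 Hz  (b) Q = 11.95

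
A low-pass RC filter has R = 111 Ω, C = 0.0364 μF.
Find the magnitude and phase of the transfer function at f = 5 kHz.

Step 1 — Angular frequency: ω = 2π·5000 = 3.142e+04 rad/s.
Step 2 — Transfer function: H(jω) = 1/(1 + jωRC).
Step 3 — Denominator: 1 + jωRC = 1 + j·3.142e+04·111·3.64e-08 = 1 + j0.1269.
Step 4 — H = 0.9841 - j0.1249.
Step 5 — Magnitude: |H| = 0.992 (-0.1 dB); phase: φ = -7.2°.

|H| = 0.992 (-0.1 dB), φ = -7.2°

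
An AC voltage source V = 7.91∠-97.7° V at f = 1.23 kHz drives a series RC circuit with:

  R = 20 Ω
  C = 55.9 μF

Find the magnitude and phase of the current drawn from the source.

Step 1 — Angular frequency: ω = 2π·f = 2π·1230 = 7728 rad/s.
Step 2 — Component impedances:
  R: Z = R = 20 Ω
  C: Z = 1/(jωC) = -j/(ω·C) = 0 - j2.315 Ω
Step 3 — Series combination: Z_total = R + C = 20 - j2.315 Ω = 20.13∠-6.6° Ω.
Step 4 — Source phasor: V = 7.91∠-97.7° V = -1.06 - j7.839 V.
Step 5 — Ohm's law: I = V / Z_total = (-1.06 - j7.839) / (20 - j2.315) = -0.007529 - j0.3928 A.
Step 6 — Convert to polar: |I| = 0.3929 A, ∠I = -91.1°.

I = 0.3929∠-91.1° A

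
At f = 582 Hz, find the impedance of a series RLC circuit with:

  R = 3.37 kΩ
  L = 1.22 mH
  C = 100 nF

Step 1 — Angular frequency: ω = 2π·f = 2π·582 = 3657 rad/s.
Step 2 — Component impedances:
  R: Z = R = 3370 Ω
  L: Z = jωL = j·3657·0.00122 = 0 + j4.461 Ω
  C: Z = 1/(jωC) = -j/(ω·C) = 0 - j2735 Ω
Step 3 — Series combination: Z_total = R + L + C = 3370 - j2730 Ω = 4337∠-39.0° Ω.

Z = 3370 - j2730 Ω = 4337∠-39.0° Ω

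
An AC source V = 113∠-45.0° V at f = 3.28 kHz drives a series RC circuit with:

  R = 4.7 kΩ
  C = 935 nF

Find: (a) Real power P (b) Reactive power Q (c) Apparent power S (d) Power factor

Step 1 — Angular frequency: ω = 2π·f = 2π·3280 = 2.061e+04 rad/s.
Step 2 — Component impedances:
  R: Z = R = 4700 Ω
  C: Z = 1/(jωC) = -j/(ω·C) = 0 - j51.9 Ω
Step 3 — Series combination: Z_total = R + C = 4700 - j51.9 Ω = 4700∠-0.6° Ω.
Step 4 — Source phasor: V = 113∠-45.0° V = 79.9 - j79.9 V.
Step 5 — Current: I = V / Z = 0.01719 - j0.01681 A = 0.02404∠-44.4° A.
Step 6 — Complex power: S = V·I* = 2.716 - j0.02999 VA.
Step 7 — Real power: P = Re(S) = 2.716 W.
Step 8 — Reactive power: Q = Im(S) = -0.02999 VAR.
Step 9 — Apparent power: |S| = 2.717 VA.
Step 10 — Power factor: PF = P/|S| = 0.9999 (leading).

(a) P = 2.716 W  (b) Q = -0.02999 VAR  (c) S = 2.717 VA  (d) PF = 0.9999 (leading)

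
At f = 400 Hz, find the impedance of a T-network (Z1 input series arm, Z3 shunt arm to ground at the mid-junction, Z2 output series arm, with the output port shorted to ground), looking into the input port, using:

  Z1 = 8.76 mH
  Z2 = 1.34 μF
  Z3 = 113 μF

Step 1 — Angular frequency: ω = 2π·f = 2π·400 = 2513 rad/s.
Step 2 — Component impedances:
  Z1: Z = jωL = j·2513·0.00876 = 0 + j22.02 Ω
  Z2: Z = 1/(jωC) = -j/(ω·C) = 0 - j296.9 Ω
  Z3: Z = 1/(jωC) = -j/(ω·C) = 0 - j3.521 Ω
Step 3 — With the output port shorted to ground, the output series arm Z2 runs from the junction to ground; the shunt arm Z3 also runs from the junction to ground. They appear in parallel: Z3 || Z2 = 0 - j3.48 Ω.
Step 4 — Series with input arm Z1: Z_in = Z1 + (Z3 || Z2) = 0 + j18.54 Ω = 18.54∠90.0° Ω.

Z = 0 + j18.54 Ω = 18.54∠90.0° Ω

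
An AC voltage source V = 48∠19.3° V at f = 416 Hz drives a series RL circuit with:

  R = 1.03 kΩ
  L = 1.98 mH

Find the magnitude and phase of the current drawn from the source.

Step 1 — Angular frequency: ω = 2π·f = 2π·416 = 2614 rad/s.
Step 2 — Component impedances:
  R: Z = R = 1030 Ω
  L: Z = jωL = j·2614·0.00198 = 0 + j5.175 Ω
Step 3 — Series combination: Z_total = R + L = 1030 + j5.175 Ω = 1030∠0.3° Ω.
Step 4 — Source phasor: V = 48∠19.3° V = 45.3 + j15.86 V.
Step 5 — Ohm's law: I = V / Z_total = (45.3 + j15.86) / (1030 + j5.175) = 0.04406 + j0.01518 A.
Step 6 — Convert to polar: |I| = 0.0466 A, ∠I = 19.0°.

I = 0.0466∠19.0° A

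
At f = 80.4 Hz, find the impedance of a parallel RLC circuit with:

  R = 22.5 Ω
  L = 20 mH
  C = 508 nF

Step 1 — Angular frequency: ω = 2π·f = 2π·80.4 = 505.2 rad/s.
Step 2 — Component impedances:
  R: Z = R = 22.5 Ω
  L: Z = jωL = j·505.2·0.02 = 0 + j10.1 Ω
  C: Z = 1/(jωC) = -j/(ω·C) = 0 - j3897 Ω
Step 3 — Parallel combination: 1/Z_total = 1/R + 1/L + 1/C; Z_total = 3.792 + j8.423 Ω = 9.237∠65.8° Ω.

Z = 3.792 + j8.423 Ω = 9.237∠65.8° Ω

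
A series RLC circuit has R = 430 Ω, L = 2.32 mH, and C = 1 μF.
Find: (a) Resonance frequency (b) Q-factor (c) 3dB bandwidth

Step 1 — Resonance condition Im(Z)=0 gives ω₀ = 1/√(LC).
Step 2 — ω₀ = 1/√(0.00232·1e-06) = 2.076e+04 rad/s.
Step 3 — f₀ = ω₀/(2π) = 3304 Hz.
Step 4 — Series Q: Q = ω₀L/R = 2.076e+04·0.00232/430 = 0.112.
Step 5 — 3dB bandwidth: Δω = ω₀/Q = 1.853e+05 rad/s; BW = Δω/(2π) = 2.95e+04 Hz.

(a) f₀ = 3304 Hz  (b) Q = 0.112  (c) BW = 2.95e+04 Hz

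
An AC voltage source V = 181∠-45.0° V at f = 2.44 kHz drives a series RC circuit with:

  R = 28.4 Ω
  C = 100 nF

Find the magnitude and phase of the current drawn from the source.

Step 1 — Angular frequency: ω = 2π·f = 2π·2440 = 1.533e+04 rad/s.
Step 2 — Component impedances:
  R: Z = R = 28.4 Ω
  C: Z = 1/(jωC) = -j/(ω·C) = 0 - j652.3 Ω
Step 3 — Series combination: Z_total = R + C = 28.4 - j652.3 Ω = 652.9∠-87.5° Ω.
Step 4 — Source phasor: V = 181∠-45.0° V = 128 - j128 V.
Step 5 — Ohm's law: I = V / Z_total = (128 - j128) / (28.4 - j652.3) = 0.2044 + j0.1873 A.
Step 6 — Convert to polar: |I| = 0.2772 A, ∠I = 42.5°.

I = 0.2772∠42.5° A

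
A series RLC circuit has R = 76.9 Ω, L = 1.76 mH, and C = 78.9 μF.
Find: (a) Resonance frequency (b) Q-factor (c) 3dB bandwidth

Step 1 — Resonance: ω₀ = 1/√(LC) = 1/√(0.00176·7.89e-05) = 2684 rad/s.
Step 2 — f₀ = ω₀/(2π) = 427.1 Hz.
Step 3 — Series Q: Q = ω₀L/R = 2684·0.00176/76.9 = 0.06142.
Step 4 — Bandwidth: Δω = ω₀/Q = 4.369e+04 rad/s; BW = Δω/(2π) = 6954 Hz.

(a) f₀ = 427.1 Hz  (b) Q = 0.06142  (c) BW = 6954 Hz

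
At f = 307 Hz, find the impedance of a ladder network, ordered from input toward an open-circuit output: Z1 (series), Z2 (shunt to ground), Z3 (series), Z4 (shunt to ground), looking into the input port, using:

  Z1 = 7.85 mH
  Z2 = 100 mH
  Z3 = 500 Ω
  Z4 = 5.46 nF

Step 1 — Angular frequency: ω = 2π·f = 2π·307 = 1929 rad/s.
Step 2 — Component impedances:
  Z1: Z = jωL = j·1929·0.00785 = 0 + j15.14 Ω
  Z2: Z = jωL = j·1929·0.1 = 0 + j192.9 Ω
  Z3: Z = R = 500 Ω
  Z4: Z = 1/(jωC) = -j/(ω·C) = 0 - j9.495e+04 Ω
Step 3 — Ladder network (open output): work backward from the far end, alternating series and parallel combinations. Z_in = 0.002072 + j208.4 Ω = 208.4∠90.0° Ω.

Z = 0.002072 + j208.4 Ω = 208.4∠90.0° Ω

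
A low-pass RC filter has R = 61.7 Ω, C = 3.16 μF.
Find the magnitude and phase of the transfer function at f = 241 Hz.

Step 1 — Angular frequency: ω = 2π·241 = 1514 rad/s.
Step 2 — Transfer function: H(jω) = 1/(1 + jωRC).
Step 3 — Denominator: 1 + jωRC = 1 + j·1514·61.7·3.16e-06 = 1 + j0.2952.
Step 4 — H = 0.9198 - j0.2716.
Step 5 — Magnitude: |H| = 0.9591 (-0.4 dB); phase: φ = -16.4°.

|H| = 0.9591 (-0.4 dB), φ = -16.4°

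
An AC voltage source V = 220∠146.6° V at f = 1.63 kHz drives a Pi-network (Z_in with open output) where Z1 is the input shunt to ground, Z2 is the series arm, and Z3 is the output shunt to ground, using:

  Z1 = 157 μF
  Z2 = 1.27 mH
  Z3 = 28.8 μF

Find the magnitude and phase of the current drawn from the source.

Step 1 — Angular frequency: ω = 2π·f = 2π·1630 = 1.024e+04 rad/s.
Step 2 — Component impedances:
  Z1: Z = 1/(jωC) = -j/(ω·C) = 0 - j0.6219 Ω
  Z2: Z = jωL = j·1.024e+04·0.00127 = 0 + j13.01 Ω
  Z3: Z = 1/(jωC) = -j/(ω·C) = 0 - j3.39 Ω
Step 3 — With open output, the series arm Z2 and the output shunt Z3 appear in series to ground: Z2 + Z3 = 0 + j9.617 Ω.
Step 4 — Parallel with input shunt Z1: Z_in = Z1 || (Z2 + Z3) = 0 - j0.6649 Ω = 0.6649∠-90.0° Ω.
Step 5 — Source phasor: V = 220∠146.6° V = -183.7 + j121.1 V.
Step 6 — Ohm's law: I = V / Z_total = (-183.7 + j121.1) / (0 - j0.6649) = -182.1 - j276.2 A.
Step 7 — Convert to polar: |I| = 330.9 A, ∠I = -123.4°.

I = 330.9∠-123.4° A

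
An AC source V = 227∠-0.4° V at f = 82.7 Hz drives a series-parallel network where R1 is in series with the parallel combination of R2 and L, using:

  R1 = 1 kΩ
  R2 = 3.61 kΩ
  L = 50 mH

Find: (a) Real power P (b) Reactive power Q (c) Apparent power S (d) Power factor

Step 1 — Angular frequency: ω = 2π·f = 2π·82.7 = 519.6 rad/s.
Step 2 — Component impedances:
  R1: Z = R = 1000 Ω
  R2: Z = R = 3610 Ω
  L: Z = jωL = j·519.6·0.05 = 0 + j25.98 Ω
Step 3 — Parallel branch: R2 || L = 1/(1/R2 + 1/L) = 0.187 + j25.98 Ω.
Step 4 — Series with R1: Z_total = R1 + (R2 || L) = 1000 + j25.98 Ω = 1001∠1.5° Ω.
Step 5 — Source phasor: V = 227∠-0.4° V = 227 - j1.585 V.
Step 6 — Current: I = V / Z = 0.2268 - j0.007474 A = 0.2269∠-1.9° A.
Step 7 — Complex power: S = V·I* = 51.48 + j1.337 VA.
Step 8 — Real power: P = Re(S) = 51.48 W.
Step 9 — Reactive power: Q = Im(S) = 1.337 VAR.
Step 10 — Apparent power: |S| = 51.5 VA.
Step 11 — Power factor: PF = P/|S| = 0.9997 (lagging).

(a) P = 51.48 W  (b) Q = 1.337 VAR  (c) S = 51.5 VA  (d) PF = 0.9997 (lagging)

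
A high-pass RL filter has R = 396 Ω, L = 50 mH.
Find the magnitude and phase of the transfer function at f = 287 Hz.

Step 1 — Angular frequency: ω = 2π·287 = 1803 rad/s.
Step 2 — Transfer function: H(jω) = jωL/(R + jωL).
Step 3 — Numerator jωL = j·90.16; denominator R + jωL = 396 + j90.16.
Step 4 — H = 0.04929 + j0.2165.
Step 5 — Magnitude: |H| = 0.222 (-13.1 dB); phase: φ = 77.2°.

|H| = 0.222 (-13.1 dB), φ = 77.2°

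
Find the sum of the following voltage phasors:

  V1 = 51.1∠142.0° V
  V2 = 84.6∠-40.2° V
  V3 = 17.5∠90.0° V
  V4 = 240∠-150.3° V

Step 1 — Convert each phasor to rectangular form:
  V1 = 51.1·(cos(142.0°) + j·sin(142.0°)) = -40.27 + j31.46 V
  V2 = 84.6·(cos(-40.2°) + j·sin(-40.2°)) = 64.62 - j54.61 V
  V3 = 17.5·(cos(90.0°) + j·sin(90.0°)) = 0 + j17.5 V
  V4 = 240·(cos(-150.3°) + j·sin(-150.3°)) = -208.5 - j118.9 V
Step 2 — Sum components: V_total = -184.1 - j124.6 V.
Step 3 — Convert to polar: |V_total| = 222.3 V, ∠V_total = -145.9°.

V_total = 222.3∠-145.9° V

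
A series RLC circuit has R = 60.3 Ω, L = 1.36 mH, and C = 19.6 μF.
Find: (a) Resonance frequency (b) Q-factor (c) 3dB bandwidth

Step 1 — Resonance: ω₀ = 1/√(LC) = 1/√(0.00136·1.96e-05) = 6125 rad/s.
Step 2 — f₀ = ω₀/(2π) = 974.8 Hz.
Step 3 — Series Q: Q = ω₀L/R = 6125·0.00136/60.3 = 0.1381.
Step 4 — Bandwidth: Δω = ω₀/Q = 4.434e+04 rad/s; BW = Δω/(2π) = 7057 Hz.

(a) f₀ = 974.8 Hz  (b) Q = 0.1381  (c) BW = 7057 Hz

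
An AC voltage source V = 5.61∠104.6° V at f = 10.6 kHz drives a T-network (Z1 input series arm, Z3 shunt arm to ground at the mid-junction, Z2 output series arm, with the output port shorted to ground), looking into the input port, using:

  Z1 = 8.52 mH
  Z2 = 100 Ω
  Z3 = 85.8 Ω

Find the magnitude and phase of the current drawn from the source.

Step 1 — Angular frequency: ω = 2π·f = 2π·1.06e+04 = 6.66e+04 rad/s.
Step 2 — Component impedances:
  Z1: Z = jωL = j·6.66e+04·0.00852 = 0 + j567.4 Ω
  Z2: Z = R = 100 Ω
  Z3: Z = R = 85.8 Ω
Step 3 — With the output port shorted to ground, the output series arm Z2 runs from the junction to ground; the shunt arm Z3 also runs from the junction to ground. They appear in parallel: Z3 || Z2 = 46.18 Ω.
Step 4 — Series with input arm Z1: Z_in = Z1 + (Z3 || Z2) = 46.18 + j567.4 Ω = 569.3∠85.3° Ω.
Step 5 — Source phasor: V = 5.61∠104.6° V = -1.414 + j5.429 V.
Step 6 — Ohm's law: I = V / Z_total = (-1.414 + j5.429) / (46.18 + j567.4) = 0.009303 + j0.003249 A.
Step 7 — Convert to polar: |I| = 0.009854 A, ∠I = 19.3°.

I = 0.009854∠19.3° A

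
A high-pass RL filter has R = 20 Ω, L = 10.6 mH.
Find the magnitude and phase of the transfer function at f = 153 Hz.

Step 1 — Angular frequency: ω = 2π·153 = 961.3 rad/s.
Step 2 — Transfer function: H(jω) = jωL/(R + jωL).
Step 3 — Numerator jωL = j·10.19; denominator R + jωL = 20 + j10.19.
Step 4 — H = 0.2061 + j0.4045.
Step 5 — Magnitude: |H| = 0.454 (-6.9 dB); phase: φ = 63.0°.

|H| = 0.454 (-6.9 dB), φ = 63.0°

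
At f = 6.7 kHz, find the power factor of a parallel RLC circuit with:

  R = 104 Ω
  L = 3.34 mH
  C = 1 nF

Step 1 — Angular frequency: ω = 2π·f = 2π·6700 = 4.21e+04 rad/s.
Step 2 — Component impedances:
  R: Z = R = 104 Ω
  L: Z = jωL = j·4.21e+04·0.00334 = 0 + j140.6 Ω
  C: Z = 1/(jωC) = -j/(ω·C) = 0 - j2.375e+04 Ω
Step 3 — Parallel combination: 1/Z_total = 1/R + 1/L + 1/C; Z_total = 67.5 + j49.63 Ω = 83.79∠36.3° Ω.
Step 4 — Power factor: PF = cos(φ) = Re(Z)/|Z| = 67.504/83.788 = 0.8057.
Step 5 — Type: Im(Z) = 49.63 ⇒ lagging (phase φ = 36.3°).

PF = 0.8057 (lagging, φ = 36.3°)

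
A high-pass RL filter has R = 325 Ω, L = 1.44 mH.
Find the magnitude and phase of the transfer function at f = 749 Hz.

Step 1 — Angular frequency: ω = 2π·749 = 4706 rad/s.
Step 2 — Transfer function: H(jω) = jωL/(R + jωL).
Step 3 — Numerator jωL = j·6.777; denominator R + jωL = 325 + j6.777.
Step 4 — H = 0.0004346 + j0.02084.
Step 5 — Magnitude: |H| = 0.02085 (-33.6 dB); phase: φ = 88.8°.

|H| = 0.02085 (-33.6 dB), φ = 88.8°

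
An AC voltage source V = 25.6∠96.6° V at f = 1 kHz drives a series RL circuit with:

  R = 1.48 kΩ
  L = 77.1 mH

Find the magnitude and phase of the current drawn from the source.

Step 1 — Angular frequency: ω = 2π·f = 2π·1000 = 6283 rad/s.
Step 2 — Component impedances:
  R: Z = R = 1480 Ω
  L: Z = jωL = j·6283·0.0771 = 0 + j484.4 Ω
Step 3 — Series combination: Z_total = R + L = 1480 + j484.4 Ω = 1557∠18.1° Ω.
Step 4 — Source phasor: V = 25.6∠96.6° V = -2.942 + j25.43 V.
Step 5 — Ohm's law: I = V / Z_total = (-2.942 + j25.43) / (1480 + j484.4) = 0.003284 + j0.01611 A.
Step 6 — Convert to polar: |I| = 0.01644 A, ∠I = 78.5°.

I = 0.01644∠78.5° A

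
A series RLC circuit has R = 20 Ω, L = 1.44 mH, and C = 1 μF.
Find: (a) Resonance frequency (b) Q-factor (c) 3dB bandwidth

Step 1 — Resonance: ω₀ = 1/√(LC) = 1/√(0.00144·1e-06) = 2.635e+04 rad/s.
Step 2 — f₀ = ω₀/(2π) = 4194 Hz.
Step 3 — Series Q: Q = ω₀L/R = 2.635e+04·0.00144/20 = 1.897.
Step 4 — Bandwidth: Δω = ω₀/Q = 1.389e+04 rad/s; BW = Δω/(2π) = 2210 Hz.

(a) f₀ = 4194 Hz  (b) Q = 1.897  (c) BW = 2210 Hz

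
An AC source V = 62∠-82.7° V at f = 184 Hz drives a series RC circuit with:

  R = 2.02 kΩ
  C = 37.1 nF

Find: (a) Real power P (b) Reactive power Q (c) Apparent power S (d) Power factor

Step 1 — Angular frequency: ω = 2π·f = 2π·184 = 1156 rad/s.
Step 2 — Component impedances:
  R: Z = R = 2020 Ω
  C: Z = 1/(jωC) = -j/(ω·C) = 0 - j2.331e+04 Ω
Step 3 — Series combination: Z_total = R + C = 2020 - j2.331e+04 Ω = 2.34e+04∠-85.0° Ω.
Step 4 — Source phasor: V = 62∠-82.7° V = 7.878 - j61.5 V.
Step 5 — Current: I = V / Z = 0.002647 + j0.0001086 A = 0.002649∠2.3° A.
Step 6 — Complex power: S = V·I* = 0.01418 - j0.1636 VA.
Step 7 — Real power: P = Re(S) = 0.01418 W.
Step 8 — Reactive power: Q = Im(S) = -0.1636 VAR.
Step 9 — Apparent power: |S| = 0.1643 VA.
Step 10 — Power factor: PF = P/|S| = 0.08632 (leading).

(a) P = 0.01418 W  (b) Q = -0.1636 VAR  (c) S = 0.1643 VA  (d) PF = 0.08632 (leading)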